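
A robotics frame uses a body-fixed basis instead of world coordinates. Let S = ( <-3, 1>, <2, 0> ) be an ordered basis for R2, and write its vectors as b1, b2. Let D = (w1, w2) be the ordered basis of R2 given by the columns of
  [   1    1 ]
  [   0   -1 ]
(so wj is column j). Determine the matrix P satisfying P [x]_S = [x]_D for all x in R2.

[[-2, 2], [-1, 0]]

Take x = bj: its S-coordinates are the j-th standard unit vector, so P e_j — column j of P — equals [bj]_D.
b1 = -2w1 - w2, giving column 1 = <-2, -1>; repeating for each j gives P = [[-2, 2], [-1, 0]].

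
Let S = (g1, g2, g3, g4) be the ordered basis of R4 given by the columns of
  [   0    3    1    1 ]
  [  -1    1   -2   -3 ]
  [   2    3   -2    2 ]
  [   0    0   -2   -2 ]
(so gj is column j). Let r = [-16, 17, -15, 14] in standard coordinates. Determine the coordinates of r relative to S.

[-2, -3, -3, -4]

Write r = c_1 g1 + ... + c_4 g4 and solve for the c_i.
Gaussian elimination on [M | r] yields c = (-2, -3, -3, -4).
Check: -2g1 - 3g2 - 3g3 - 4g4 = [-16, 17, -15, 14].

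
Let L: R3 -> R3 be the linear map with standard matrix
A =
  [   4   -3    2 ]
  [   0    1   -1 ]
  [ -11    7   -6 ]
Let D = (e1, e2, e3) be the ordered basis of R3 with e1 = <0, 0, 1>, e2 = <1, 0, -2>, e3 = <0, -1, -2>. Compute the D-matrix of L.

The j-th column of [L]_D is [L(ej)]_D.
L(e1) = A e1 = <2, -1, -6> = 0·e1 + 2e2 + e3, so column 1 is <0, 2, 1>.
Repeating for e2, e3 and assembling the columns gives [[0, -3, 1], [2, 0, -1], [1, -2, -1]].

[[0, -3, 1], [2, 0, -1], [1, -2, -1]]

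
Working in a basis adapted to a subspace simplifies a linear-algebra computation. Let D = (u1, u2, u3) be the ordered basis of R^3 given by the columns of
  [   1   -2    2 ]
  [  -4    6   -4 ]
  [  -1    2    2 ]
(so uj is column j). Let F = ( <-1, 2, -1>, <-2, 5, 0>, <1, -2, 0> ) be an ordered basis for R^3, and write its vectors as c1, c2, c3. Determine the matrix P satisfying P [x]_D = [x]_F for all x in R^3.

[[1, -2, -2], [-2, 2, 0], [-2, 0, 0]]

Let M have columns uj and N have columns cj. Then for every x, N [x]_F = x = M [x]_D, so P = N^(-1) M.
Since det N = 1, N^(-1) has integer entries; multiplying gives P = [[1, -2, -2], [-2, 2, 0], [-2, 0, 0]].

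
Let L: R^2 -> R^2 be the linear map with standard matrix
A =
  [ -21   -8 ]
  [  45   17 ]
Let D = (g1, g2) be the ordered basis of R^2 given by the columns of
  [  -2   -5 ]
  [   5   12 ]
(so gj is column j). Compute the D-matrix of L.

[[-1, 3], [0, -3]]

With P the matrix whose columns are g1, g2, [L]_D = P^(-1) A P.
Column by column: L(g1) = A g1 = (2, -5); its D-coordinates (-1, 0) give column 1.
Continuing for each basis vector yields [L]_D = [[-1, 3], [0, -3]].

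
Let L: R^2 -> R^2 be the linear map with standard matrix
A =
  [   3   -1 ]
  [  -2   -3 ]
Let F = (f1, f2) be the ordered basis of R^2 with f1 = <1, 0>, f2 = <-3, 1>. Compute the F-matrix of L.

The j-th column of [L]_F is [L(fj)]_F.
L(f1) = A f1 = <3, -2> = -3f1 - 2f2, so column 1 is <-3, -2>.
Repeating for f2 and assembling the columns gives [[-3, -1], [-2, 3]].

[[-3, -1], [-2, 3]]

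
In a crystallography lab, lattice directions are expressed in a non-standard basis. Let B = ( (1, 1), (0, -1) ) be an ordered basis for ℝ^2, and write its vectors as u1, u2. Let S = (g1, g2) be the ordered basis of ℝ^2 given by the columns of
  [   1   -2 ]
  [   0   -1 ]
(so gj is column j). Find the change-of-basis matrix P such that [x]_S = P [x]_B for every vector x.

[[-1, 2], [-1, 1]]

Column j of P is [uj]_S, since P maps B-coordinates to S-coordinates.
Expressing u1 in S: u1 = -g1 - g2, so column 1 of P is (-1, -1).
Doing the same for each uj gives P = [[-1, 2], [-1, 1]].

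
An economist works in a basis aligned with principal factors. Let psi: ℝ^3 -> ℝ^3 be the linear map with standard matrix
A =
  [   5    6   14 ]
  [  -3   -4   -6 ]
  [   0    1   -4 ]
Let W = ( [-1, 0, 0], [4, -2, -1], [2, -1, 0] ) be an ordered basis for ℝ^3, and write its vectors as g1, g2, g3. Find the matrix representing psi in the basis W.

[[-1, 2, 0], [0, -2, 1], [-3, 2, 0]]

Let P have columns g1, ..., g3. Then [psi]_W = P^(-1) A P.
Here det P = 1, so P^(-1) is integer; computing A P first and then P^(-1)(A P) gives [[-1, 2, 0], [0, -2, 1], [-3, 2, 0]].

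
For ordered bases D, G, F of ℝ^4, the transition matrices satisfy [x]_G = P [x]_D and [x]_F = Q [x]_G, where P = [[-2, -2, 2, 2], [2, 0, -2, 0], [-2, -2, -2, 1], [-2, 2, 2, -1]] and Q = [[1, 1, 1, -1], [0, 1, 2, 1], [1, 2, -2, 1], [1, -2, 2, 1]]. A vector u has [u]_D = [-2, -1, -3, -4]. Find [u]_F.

First [u]_G = P [u]_D = [-8, 2, 8, 0].
Then [u]_F = Q [u]_G = [2, 18, -20, 4].

[2, 18, -20, 4]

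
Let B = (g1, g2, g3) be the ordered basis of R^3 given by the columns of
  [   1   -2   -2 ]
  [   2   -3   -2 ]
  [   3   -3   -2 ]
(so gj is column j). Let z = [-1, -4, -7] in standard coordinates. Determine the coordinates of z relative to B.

[-3, 0, -1]

Write z = c_1 g1 + ... + c_3 g3 and solve for the c_i.
Row-reducing the augmented matrix [M | z] gives c = (-3, 0, -1).
Check: -3g1 + 0·g2 - g3 = [-1, -4, -7].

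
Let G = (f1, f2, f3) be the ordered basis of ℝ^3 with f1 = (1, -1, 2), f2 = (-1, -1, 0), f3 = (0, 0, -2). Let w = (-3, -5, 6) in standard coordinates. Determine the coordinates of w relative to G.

(1, 4, -2)

[w]_G is the unique c with M c = w, where M has columns f1, ..., f3.
Row-reducing the augmented matrix [M | w] gives c = (1, 4, -2).
Check: f1 + 4f2 - 2f3 = (-3, -5, 6).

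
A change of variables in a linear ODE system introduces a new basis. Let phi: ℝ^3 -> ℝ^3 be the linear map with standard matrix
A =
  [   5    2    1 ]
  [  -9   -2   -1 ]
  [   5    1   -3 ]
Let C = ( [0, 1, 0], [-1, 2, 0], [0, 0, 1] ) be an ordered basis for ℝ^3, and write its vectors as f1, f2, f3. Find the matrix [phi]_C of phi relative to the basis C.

[[2, 3, 1], [-2, 1, -1], [1, -3, -3]]

With P the matrix whose columns are f1, ..., f3, [phi]_C = P^(-1) A P.
Column by column: phi(f1) = A f1 = [2, -2, 1]; its C-coordinates [2, -2, 1] give column 1.
Continuing for each basis vector yields [phi]_C = [[2, 3, 1], [-2, 1, -1], [1, -3, -3]].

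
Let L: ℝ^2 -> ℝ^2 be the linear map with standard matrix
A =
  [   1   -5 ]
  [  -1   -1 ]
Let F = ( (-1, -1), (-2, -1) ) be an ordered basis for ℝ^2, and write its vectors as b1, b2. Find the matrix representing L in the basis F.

[[0, -3], [-2, 0]]

With P the matrix whose columns are b1, b2, [L]_F = P^(-1) A P.
Column by column: L(b1) = A b1 = (4, 2); its F-coordinates (0, -2) give column 1.
Continuing for each basis vector yields [L]_F = [[0, -3], [-2, 0]].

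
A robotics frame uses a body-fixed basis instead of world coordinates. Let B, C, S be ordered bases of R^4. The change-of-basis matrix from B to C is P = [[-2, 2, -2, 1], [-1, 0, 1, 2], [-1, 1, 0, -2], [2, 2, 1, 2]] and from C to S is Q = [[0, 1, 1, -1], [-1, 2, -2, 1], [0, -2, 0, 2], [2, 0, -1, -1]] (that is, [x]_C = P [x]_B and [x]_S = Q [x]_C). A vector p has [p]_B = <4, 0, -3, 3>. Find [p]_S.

<-22, 28, 24, 1>

First [p]_C = P [p]_B = <1, -1, -10, 11>.
Then [p]_S = Q [p]_C = <-22, 28, 24, 1>.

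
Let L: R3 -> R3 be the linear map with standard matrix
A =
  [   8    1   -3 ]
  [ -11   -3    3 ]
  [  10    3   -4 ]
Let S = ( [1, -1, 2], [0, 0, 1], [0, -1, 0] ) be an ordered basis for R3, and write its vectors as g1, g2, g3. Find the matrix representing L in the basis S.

The j-th column of [L]_S is [L(gj)]_S.
L(g1) = A g1 = [1, -2, -1] = g1 - 3g2 + g3, so column 1 is [1, -3, 1].
Repeating for g2, g3 and assembling the columns gives [[1, -3, -1], [-3, 2, -1], [1, 0, -2]].

[[1, -3, -1], [-3, 2, -1], [1, 0, -2]]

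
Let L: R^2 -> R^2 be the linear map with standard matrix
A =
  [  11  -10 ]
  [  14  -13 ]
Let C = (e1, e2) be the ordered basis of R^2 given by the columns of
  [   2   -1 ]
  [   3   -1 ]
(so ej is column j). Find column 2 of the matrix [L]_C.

Compute L(e2) = A e2 = (-1, -1) in standard coordinates.
Then write this in C-coordinates: solve for y in y_1 e1 + y_2 e2 = (-1, -1).
This gives y = (0, 1), which is column 2 of [L]_C.

(0, 1)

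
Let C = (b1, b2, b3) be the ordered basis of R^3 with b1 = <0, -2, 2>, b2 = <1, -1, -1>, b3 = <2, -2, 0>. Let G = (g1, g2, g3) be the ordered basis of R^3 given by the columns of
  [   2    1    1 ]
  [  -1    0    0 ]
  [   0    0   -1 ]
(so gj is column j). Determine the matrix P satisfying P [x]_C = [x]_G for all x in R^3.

Take x = bj: its C-coordinates are the j-th standard unit vector, so P e_j — column j of P — equals [bj]_G.
b1 = 2g1 - 2g2 - 2g3, giving column 1 = <2, -2, -2>; repeating for each j gives P = [[2, 1, 2], [-2, -2, -2], [-2, 1, 0]].

[[2, 1, 2], [-2, -2, -2], [-2, 1, 0]]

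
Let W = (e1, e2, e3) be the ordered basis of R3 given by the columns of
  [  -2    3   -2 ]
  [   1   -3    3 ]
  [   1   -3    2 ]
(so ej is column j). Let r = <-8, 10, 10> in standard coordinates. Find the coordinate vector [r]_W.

[r]_W is the unique c with M c = r, where M has columns e1, ..., e3.
Gaussian elimination on [M | r] yields c = (-2, -4, 0).
Check: -2e1 - 4e2 + 0·e3 = <-8, 10, 10>.

<-2, -4, 0>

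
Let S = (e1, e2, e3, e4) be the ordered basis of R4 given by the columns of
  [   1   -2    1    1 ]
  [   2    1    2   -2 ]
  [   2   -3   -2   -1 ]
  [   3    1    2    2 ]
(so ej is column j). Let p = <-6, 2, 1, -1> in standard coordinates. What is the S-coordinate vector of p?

<1, 2, -2, -1>

[p]_S is the unique c with M c = p, where M has columns e1, ..., e4.
Solving this 4x4 system gives c = (1, 2, -2, -1).
Check: e1 + 2e2 - 2e3 - e4 = <-6, 2, 1, -1>.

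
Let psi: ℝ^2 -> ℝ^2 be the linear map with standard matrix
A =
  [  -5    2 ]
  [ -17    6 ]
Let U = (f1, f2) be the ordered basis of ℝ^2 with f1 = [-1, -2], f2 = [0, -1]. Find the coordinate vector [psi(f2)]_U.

[2, 2]

Column 2 of [psi]_U is the U-coordinate vector of psi(f2).
In standard coordinates psi(f2) = A f2 = [-2, -6].
Converting to U: [-2, -6] = 2f1 + 2f2, so the coordinate vector is [2, 2].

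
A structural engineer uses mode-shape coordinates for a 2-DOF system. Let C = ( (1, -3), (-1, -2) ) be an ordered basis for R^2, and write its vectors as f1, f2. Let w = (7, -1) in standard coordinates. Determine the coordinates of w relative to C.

[w]_C is the unique c with M c = w, where M has columns f1, f2.
System: c_1 - c_2 = 7, -3c_1 - 2c_2 = -1; solving gives c_1 = 3, c_2 = -4.
Check: 3f1 - 4f2 = (7, -1).

(3, -4)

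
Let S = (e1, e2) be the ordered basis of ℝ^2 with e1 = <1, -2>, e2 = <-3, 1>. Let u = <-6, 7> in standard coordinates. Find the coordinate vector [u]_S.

We seek scalars with c_1 e1 + c_2 e2 = u; equivalently solve M c = u where the columns of M are e1, e2.
System: c_1 - 3c_2 = -6, -2c_1 + c_2 = 7; solving gives c_1 = -3, c_2 = 1.
Check: -3e1 + e2 = <-6, 7>.

<-3, 1>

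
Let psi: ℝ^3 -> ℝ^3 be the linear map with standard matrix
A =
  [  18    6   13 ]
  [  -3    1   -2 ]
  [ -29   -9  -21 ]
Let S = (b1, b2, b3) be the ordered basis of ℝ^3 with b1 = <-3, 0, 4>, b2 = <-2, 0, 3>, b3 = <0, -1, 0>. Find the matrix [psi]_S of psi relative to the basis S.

With P the matrix whose columns are b1, ..., b3, [psi]_S = P^(-1) A P.
Column by column: psi(b1) = A b1 = <-2, 1, 3>; its S-coordinates <0, 1, -1> give column 1.
Continuing for each basis vector yields [psi]_S = [[0, 1, 0], [1, -3, 3], [-1, 0, 1]].

[[0, 1, 0], [1, -3, 3], [-1, 0, 1]]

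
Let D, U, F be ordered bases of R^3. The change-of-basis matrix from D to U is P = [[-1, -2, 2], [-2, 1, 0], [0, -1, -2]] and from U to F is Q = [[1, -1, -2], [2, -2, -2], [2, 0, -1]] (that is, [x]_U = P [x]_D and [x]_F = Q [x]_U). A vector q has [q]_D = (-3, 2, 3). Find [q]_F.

Composing the changes, [q]_F = Q P [q]_D.
Q P = [[1, -1, 6], [2, -4, 8], [-2, -3, 6]]; applying this to (-3, 2, 3) gives (13, 10, 18).

(13, 10, 18)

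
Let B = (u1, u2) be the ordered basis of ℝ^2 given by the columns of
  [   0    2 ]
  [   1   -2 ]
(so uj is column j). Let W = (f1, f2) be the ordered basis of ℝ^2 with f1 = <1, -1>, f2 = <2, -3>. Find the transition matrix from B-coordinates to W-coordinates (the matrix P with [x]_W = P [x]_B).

Column j of P is [uj]_W, since P maps B-coordinates to W-coordinates.
Expressing u1 in W: u1 = 2f1 - f2, so column 1 of P is <2, -1>.
Doing the same for each uj gives P = [[2, 2], [-1, 0]].

[[2, 2], [-1, 0]]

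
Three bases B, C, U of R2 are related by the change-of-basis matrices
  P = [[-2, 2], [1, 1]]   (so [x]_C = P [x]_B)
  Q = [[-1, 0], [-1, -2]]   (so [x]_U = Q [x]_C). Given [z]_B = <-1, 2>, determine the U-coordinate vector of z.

Composing the changes, [z]_U = Q P [z]_B.
Q P = [[2, -2], [0, -4]]; applying this to <-1, 2> gives <-6, -8>.

<-6, -8>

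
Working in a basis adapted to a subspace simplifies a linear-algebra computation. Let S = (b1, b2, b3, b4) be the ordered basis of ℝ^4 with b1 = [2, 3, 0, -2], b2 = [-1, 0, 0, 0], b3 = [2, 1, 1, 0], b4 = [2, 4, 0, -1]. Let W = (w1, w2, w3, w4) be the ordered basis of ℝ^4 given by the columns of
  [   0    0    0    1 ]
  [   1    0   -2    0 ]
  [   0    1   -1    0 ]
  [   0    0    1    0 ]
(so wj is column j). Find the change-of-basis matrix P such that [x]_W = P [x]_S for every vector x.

[[-1, 0, 1, 2], [-2, 0, 1, -1], [-2, 0, 0, -1], [2, -1, 2, 2]]

Take x = bj: its S-coordinates are the j-th standard unit vector, so P e_j — column j of P — equals [bj]_W.
b1 = -w1 - 2w2 - 2w3 + 2w4, giving column 1 = [-1, -2, -2, 2]; repeating for each j gives P = [[-1, 0, 1, 2], [-2, 0, 1, -1], [-2, 0, 0, -1], [2, -1, 2, 2]].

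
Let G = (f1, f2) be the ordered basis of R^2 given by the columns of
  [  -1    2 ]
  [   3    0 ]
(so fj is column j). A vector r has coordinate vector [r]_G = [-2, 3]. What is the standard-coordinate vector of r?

[8, -6]

By definition r = -2f1 + 3f2.
Summing componentwise gives [8, -6].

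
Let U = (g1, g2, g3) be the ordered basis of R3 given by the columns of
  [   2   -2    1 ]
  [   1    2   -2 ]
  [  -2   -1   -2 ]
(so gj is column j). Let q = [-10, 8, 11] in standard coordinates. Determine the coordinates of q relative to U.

[-2, 1, -4]

[q]_U is the unique c with M c = q, where M has columns g1, ..., g3.
Solving this 3x3 system gives c = (-2, 1, -4).
Check: -2g1 + g2 - 4g3 = [-10, 8, 11].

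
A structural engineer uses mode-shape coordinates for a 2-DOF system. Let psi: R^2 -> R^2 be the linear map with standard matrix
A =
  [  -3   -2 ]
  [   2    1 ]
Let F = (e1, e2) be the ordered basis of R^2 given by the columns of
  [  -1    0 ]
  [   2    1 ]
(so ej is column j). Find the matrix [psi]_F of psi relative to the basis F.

[[1, 2], [-2, -3]]

With P the matrix whose columns are e1, e2, [psi]_F = P^(-1) A P.
Column by column: psi(e1) = A e1 = [-1, 0]; its F-coordinates [1, -2] give column 1.
Continuing for each basis vector yields [psi]_F = [[1, 2], [-2, -3]].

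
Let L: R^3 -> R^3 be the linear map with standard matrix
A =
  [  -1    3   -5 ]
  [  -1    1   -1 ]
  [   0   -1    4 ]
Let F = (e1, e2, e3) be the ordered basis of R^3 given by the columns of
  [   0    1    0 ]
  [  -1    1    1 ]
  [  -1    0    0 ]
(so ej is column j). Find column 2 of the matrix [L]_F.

(1, 2, -1)

Compute L(e2) = A e2 = (2, 0, -1) in standard coordinates.
Then write this in F-coordinates: solve for y in y_1 e1 + ... + y_3 e3 = (2, 0, -1).
This gives y = (1, 2, -1), which is column 2 of [L]_F.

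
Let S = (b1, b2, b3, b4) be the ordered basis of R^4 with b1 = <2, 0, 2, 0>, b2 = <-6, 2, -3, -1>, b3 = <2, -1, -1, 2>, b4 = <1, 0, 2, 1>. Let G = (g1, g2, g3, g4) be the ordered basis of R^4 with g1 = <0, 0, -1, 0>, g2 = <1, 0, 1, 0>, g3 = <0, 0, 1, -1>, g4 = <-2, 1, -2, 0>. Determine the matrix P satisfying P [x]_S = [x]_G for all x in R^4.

Column j of P is [bj]_G, since P maps S-coordinates to G-coordinates.
Expressing b1 in G: b1 = 0·g1 + 2g2 + 0·g3 + 0·g4, so column 1 of P is <0, 2, 0, 0>.
Doing the same for each bj gives P = [[0, -2, 1, -2], [2, -2, 0, 1], [0, 1, -2, -1], [0, 2, -1, 0]].

[[0, -2, 1, -2], [2, -2, 0, 1], [0, 1, -2, -1], [0, 2, -1, 0]]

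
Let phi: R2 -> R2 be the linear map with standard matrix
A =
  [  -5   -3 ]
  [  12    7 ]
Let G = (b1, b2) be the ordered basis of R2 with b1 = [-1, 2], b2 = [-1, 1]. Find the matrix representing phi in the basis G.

Let P have columns b1, b2. Then [phi]_G = P^(-1) A P.
Here det P = 1, so P^(-1) is integer; computing A P first and then P^(-1)(A P) gives [[1, -3], [0, 1]].

[[1, -3], [0, 1]]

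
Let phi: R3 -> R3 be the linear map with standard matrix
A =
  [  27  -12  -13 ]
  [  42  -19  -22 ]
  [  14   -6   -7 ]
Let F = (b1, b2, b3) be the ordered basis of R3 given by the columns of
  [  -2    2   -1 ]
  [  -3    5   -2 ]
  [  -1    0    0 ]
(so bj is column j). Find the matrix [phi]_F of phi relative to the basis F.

The j-th column of [phi]_F is [phi(bj)]_F.
phi(b1) = A b1 = (-5, -5, -3) = 3b1 + 2b2 + 3b3, so column 1 is (3, 2, 3).
Repeating for b2, b3 and assembling the columns gives [[3, 2, 2], [2, -1, 0], [3, 0, -1]].

[[3, 2, 2], [2, -1, 0], [3, 0, -1]]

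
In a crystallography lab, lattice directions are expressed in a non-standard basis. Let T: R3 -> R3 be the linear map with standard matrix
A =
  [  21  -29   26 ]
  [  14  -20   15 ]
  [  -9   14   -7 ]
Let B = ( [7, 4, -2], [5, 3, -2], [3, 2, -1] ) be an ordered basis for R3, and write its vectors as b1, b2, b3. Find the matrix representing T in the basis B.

The j-th column of [T]_B is [T(bj)]_B.
T(b1) = A b1 = [-21, -12, 7] = -2b1 - 2b2 + b3, so column 1 is [-2, -2, 1].
Repeating for b2, b3 and assembling the columns gives [[-2, -3, 0], [-2, -2, -3], [1, -1, -2]].

[[-2, -3, 0], [-2, -2, -3], [1, -1, -2]]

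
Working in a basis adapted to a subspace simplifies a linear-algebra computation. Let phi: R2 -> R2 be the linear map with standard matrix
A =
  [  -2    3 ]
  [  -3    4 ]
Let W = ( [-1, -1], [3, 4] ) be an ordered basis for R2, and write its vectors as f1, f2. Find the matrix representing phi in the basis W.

[[1, -3], [0, 1]]

Let P have columns f1, f2. Then [phi]_W = P^(-1) A P.
Here det P = -1, so P^(-1) is integer; computing A P first and then P^(-1)(A P) gives [[1, -3], [0, 1]].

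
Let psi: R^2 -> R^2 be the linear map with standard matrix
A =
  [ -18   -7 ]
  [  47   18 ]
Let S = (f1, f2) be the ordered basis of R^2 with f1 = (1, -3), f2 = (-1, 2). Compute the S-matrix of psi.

With P the matrix whose columns are f1, f2, [psi]_S = P^(-1) A P.
Column by column: psi(f1) = A f1 = (3, -7); its S-coordinates (1, -2) give column 1.
Continuing for each basis vector yields [psi]_S = [[1, 3], [-2, -1]].

[[1, 3], [-2, -1]]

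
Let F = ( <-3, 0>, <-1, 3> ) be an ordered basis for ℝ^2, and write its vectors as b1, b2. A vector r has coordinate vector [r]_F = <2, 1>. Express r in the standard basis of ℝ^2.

The coordinates say r = 2b1 + b2; adding the scaled basis vectors gives <-7, 3>.

<-7, 3>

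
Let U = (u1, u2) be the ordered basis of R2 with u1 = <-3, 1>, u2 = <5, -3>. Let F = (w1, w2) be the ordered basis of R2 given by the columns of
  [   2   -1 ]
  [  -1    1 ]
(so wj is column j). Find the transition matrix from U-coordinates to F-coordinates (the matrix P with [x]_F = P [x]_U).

[[-2, 2], [-1, -1]]

Let M have columns uj and N have columns wj. Then for every x, N [x]_F = x = M [x]_U, so P = N^(-1) M.
Since det N = 1, N^(-1) has integer entries; multiplying gives P = [[-2, 2], [-1, -1]].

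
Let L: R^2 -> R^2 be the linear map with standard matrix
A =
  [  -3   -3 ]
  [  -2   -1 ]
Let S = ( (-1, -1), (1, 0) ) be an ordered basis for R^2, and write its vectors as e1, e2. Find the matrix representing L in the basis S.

The j-th column of [L]_S is [L(ej)]_S.
L(e1) = A e1 = (6, 3) = -3e1 + 3e2, so column 1 is (-3, 3).
Repeating for e2 and assembling the columns gives [[-3, 2], [3, -1]].

[[-3, 2], [3, -1]]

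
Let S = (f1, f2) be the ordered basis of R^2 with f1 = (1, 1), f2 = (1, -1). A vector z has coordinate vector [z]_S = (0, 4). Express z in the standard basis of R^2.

By definition z = 0·f1 + 4f2.
Summing componentwise gives (4, -4).

(4, -4)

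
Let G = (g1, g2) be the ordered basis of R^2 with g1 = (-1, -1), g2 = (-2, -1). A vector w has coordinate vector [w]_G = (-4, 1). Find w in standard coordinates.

The coordinates say w = -4g1 + g2; adding the scaled basis vectors gives (2, 3).

(2, 3)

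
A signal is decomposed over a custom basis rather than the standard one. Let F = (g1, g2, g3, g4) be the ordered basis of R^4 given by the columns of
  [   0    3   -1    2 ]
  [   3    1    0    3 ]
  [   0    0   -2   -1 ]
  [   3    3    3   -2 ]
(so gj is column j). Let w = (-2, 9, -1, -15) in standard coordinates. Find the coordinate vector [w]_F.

We seek scalars with c_1 g1 + ... + c_4 g4 = w; equivalently solve M c = w where the columns of M are g1, ..., g4.
Row-reducing the augmented matrix [M | w] gives c = (1, -3, -1, 3).
Check: g1 - 3g2 - g3 + 3g4 = (-2, 9, -1, -15).

(1, -3, -1, 3)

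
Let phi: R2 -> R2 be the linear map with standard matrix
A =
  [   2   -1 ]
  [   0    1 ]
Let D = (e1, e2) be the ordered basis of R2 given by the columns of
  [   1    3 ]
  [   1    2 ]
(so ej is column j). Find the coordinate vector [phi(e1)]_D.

<1, 0>

Column 1 of [phi]_D is the D-coordinate vector of phi(e1).
In standard coordinates phi(e1) = A e1 = <1, 1>.
Converting to D: <1, 1> = e1 + 0·e2, so the coordinate vector is <1, 0>.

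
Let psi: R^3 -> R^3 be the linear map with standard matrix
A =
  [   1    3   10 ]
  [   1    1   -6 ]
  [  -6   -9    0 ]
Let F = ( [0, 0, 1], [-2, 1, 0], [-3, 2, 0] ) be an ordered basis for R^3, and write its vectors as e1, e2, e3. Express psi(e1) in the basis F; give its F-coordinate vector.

[0, -2, -2]

Column 1 of [psi]_F is the F-coordinate vector of psi(e1).
In standard coordinates psi(e1) = A e1 = [10, -6, 0].
Converting to F: [10, -6, 0] = 0·e1 - 2e2 - 2e3, so the coordinate vector is [0, -2, -2].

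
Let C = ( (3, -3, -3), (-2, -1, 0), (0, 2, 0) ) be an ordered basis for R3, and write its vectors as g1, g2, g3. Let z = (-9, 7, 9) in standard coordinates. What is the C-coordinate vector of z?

(-3, 0, -1)

Write z = c_1 g1 + ... + c_3 g3 and solve for the c_i.
Row-reducing the augmented matrix [M | z] gives c = (-3, 0, -1).
Check: -3g1 + 0·g2 - g3 = (-9, 7, 9).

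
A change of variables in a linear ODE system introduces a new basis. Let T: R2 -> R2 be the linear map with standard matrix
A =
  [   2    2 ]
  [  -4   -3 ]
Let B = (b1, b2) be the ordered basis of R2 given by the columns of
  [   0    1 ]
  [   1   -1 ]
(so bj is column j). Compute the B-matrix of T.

[[-1, -1], [2, 0]]

With P the matrix whose columns are b1, b2, [T]_B = P^(-1) A P.
Column by column: T(b1) = A b1 = <2, -3>; its B-coordinates <-1, 2> give column 1.
Continuing for each basis vector yields [T]_B = [[-1, -1], [2, 0]].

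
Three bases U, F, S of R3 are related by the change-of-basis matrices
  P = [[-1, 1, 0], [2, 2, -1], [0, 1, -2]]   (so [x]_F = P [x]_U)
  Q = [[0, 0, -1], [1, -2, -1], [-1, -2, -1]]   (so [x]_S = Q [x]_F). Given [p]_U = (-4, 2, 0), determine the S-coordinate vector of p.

Composing the changes, [p]_S = Q P [p]_U.
Q P = [[0, -1, 2], [-5, -4, 4], [-3, -6, 4]]; applying this to (-4, 2, 0) gives (-2, 12, 0).

(-2, 12, 0)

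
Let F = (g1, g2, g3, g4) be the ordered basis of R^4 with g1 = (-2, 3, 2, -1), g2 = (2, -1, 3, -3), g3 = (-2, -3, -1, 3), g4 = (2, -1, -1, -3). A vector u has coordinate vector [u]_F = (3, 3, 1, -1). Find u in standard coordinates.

(-4, 4, 15, -6)

The coordinates say u = 3g1 + 3g2 + g3 - g4; adding the scaled basis vectors gives (-4, 4, 15, -6).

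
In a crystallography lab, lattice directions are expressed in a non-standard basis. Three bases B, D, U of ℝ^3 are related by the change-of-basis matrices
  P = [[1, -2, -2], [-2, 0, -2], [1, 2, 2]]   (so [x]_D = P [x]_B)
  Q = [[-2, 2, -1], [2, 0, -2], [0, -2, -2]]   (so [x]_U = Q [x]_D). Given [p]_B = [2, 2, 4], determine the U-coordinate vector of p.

Apply P to get D-coordinates [-10, -12, 14], then Q to get U-coordinates.
The result is [p]_U = [-18, -48, -4].

[-18, -48, -4]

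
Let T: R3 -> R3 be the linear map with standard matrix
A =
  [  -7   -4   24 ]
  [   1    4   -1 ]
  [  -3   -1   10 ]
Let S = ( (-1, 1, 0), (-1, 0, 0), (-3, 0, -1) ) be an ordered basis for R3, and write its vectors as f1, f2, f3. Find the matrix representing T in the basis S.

The j-th column of [T]_S is [T(fj)]_S.
T(f1) = A f1 = (3, 3, 2) = 3f1 + 0·f2 - 2f3, so column 1 is (3, 0, -2).
Repeating for f2, f3 and assembling the columns gives [[3, -1, -2], [0, 3, 2], [-2, -3, 1]].

[[3, -1, -2], [0, 3, 2], [-2, -3, 1]]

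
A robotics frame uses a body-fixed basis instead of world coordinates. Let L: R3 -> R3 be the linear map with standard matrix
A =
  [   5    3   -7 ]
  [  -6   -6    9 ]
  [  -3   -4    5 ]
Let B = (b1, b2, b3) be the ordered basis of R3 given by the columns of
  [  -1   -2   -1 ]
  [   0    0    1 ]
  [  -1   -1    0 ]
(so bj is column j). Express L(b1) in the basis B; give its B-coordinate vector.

[3, -1, -3]

Column 1 of [L]_B is the B-coordinate vector of L(b1).
In standard coordinates L(b1) = A b1 = [2, -3, -2].
Converting to B: [2, -3, -2] = 3b1 - b2 - 3b3, so the coordinate vector is [3, -1, -3].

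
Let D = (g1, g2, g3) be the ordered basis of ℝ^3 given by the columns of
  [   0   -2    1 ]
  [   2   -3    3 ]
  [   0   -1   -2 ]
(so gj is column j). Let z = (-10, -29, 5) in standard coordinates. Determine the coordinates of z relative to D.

[z]_D is the unique c with M c = z, where M has columns g1, ..., g3.
Row-reducing the augmented matrix [M | z] gives c = (-4, 3, -4).
Check: -4g1 + 3g2 - 4g3 = (-10, -29, 5).

(-4, 3, -4)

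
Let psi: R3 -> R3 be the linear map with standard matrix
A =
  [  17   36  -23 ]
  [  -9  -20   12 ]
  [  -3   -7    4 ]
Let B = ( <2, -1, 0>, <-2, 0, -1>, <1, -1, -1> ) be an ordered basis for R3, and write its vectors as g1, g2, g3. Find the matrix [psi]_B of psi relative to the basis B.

With P the matrix whose columns are g1, ..., g3, [psi]_B = P^(-1) A P.
Column by column: psi(g1) = A g1 = <-2, 2, 1>; its B-coordinates <-2, -1, 0> give column 1.
Continuing for each basis vector yields [psi]_B = [[-2, -3, -1], [-1, 1, -2], [0, -3, 2]].

[[-2, -3, -1], [-1, 1, -2], [0, -3, 2]]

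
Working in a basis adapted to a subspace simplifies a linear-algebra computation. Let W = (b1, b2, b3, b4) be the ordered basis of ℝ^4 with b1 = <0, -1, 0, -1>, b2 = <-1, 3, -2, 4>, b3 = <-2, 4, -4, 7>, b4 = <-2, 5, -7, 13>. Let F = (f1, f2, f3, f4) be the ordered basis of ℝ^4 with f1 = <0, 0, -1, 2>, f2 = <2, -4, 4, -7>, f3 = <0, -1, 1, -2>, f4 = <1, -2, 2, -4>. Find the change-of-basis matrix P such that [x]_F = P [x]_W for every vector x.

[[1, -1, 0, 2], [-1, 0, -1, -1], [1, -1, 0, -1], [2, -1, 0, 0]]

Column j of P is [bj]_F, since P maps W-coordinates to F-coordinates.
Expressing b1 in F: b1 = f1 - f2 + f3 + 2f4, so column 1 of P is <1, -1, 1, 2>.
Doing the same for each bj gives P = [[1, -1, 0, 2], [-1, 0, -1, -1], [1, -1, 0, -1], [2, -1, 0, 0]].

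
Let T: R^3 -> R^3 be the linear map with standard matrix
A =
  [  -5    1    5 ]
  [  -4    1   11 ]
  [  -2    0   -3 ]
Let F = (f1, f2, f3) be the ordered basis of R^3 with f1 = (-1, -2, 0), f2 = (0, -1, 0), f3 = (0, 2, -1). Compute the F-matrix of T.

Let P have columns f1, ..., f3. Then [T]_F = P^(-1) A P.
Here det P = -1, so P^(-1) is integer; computing A P first and then P^(-1)(A P) gives [[-3, 1, 3], [0, -1, -3], [-2, 0, -3]].

[[-3, 1, 3], [0, -1, -3], [-2, 0, -3]]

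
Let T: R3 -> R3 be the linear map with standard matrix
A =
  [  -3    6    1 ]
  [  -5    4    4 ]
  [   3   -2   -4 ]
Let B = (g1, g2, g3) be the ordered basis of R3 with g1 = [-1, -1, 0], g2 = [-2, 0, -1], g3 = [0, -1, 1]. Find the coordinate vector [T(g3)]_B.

[-1, 3, 1]

Column 3 of [T]_B is the B-coordinate vector of T(g3).
In standard coordinates T(g3) = A g3 = [-5, 0, -2].
Converting to B: [-5, 0, -2] = -g1 + 3g2 + g3, so the coordinate vector is [-1, 3, 1].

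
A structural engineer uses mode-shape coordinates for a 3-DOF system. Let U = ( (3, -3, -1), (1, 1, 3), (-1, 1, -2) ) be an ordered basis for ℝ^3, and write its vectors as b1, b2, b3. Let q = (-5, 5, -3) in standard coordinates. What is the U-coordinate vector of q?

We seek scalars with c_1 b1 + ... + c_3 b3 = q; equivalently solve M c = q where the columns of M are b1, ..., b3.
Row-reducing the augmented matrix [M | q] gives c = (-1, 0, 2).
Check: -b1 + 0·b2 + 2b3 = (-5, 5, -3).

(-1, 0, 2)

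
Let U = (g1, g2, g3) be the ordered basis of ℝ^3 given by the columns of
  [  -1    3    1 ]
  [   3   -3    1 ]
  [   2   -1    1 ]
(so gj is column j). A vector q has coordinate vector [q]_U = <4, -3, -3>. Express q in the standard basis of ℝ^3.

<-16, 18, 8>

q = M [q]_U, where M has columns g1, ..., g3.
Carrying out the matrix-vector product, q = <-16, 18, 8>.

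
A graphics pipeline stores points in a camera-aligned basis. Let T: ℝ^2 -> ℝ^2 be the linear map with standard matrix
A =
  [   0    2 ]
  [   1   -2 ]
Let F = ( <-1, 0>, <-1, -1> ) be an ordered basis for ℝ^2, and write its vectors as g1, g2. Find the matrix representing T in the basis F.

[[-1, 3], [1, -1]]

Let P have columns g1, g2. Then [T]_F = P^(-1) A P.
Here det P = 1, so P^(-1) is integer; computing A P first and then P^(-1)(A P) gives [[-1, 3], [1, -1]].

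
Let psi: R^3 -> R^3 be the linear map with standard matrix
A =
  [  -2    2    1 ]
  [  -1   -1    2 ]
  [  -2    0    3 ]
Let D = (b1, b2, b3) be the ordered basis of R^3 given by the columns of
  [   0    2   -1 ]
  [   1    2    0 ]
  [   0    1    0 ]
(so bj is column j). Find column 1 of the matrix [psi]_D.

(-1, 0, -2)

Compute psi(b1) = A b1 = (2, -1, 0) in standard coordinates.
Then write this in D-coordinates: solve for y in y_1 b1 + ... + y_3 b3 = (2, -1, 0).
This gives y = (-1, 0, -2), which is column 1 of [psi]_D.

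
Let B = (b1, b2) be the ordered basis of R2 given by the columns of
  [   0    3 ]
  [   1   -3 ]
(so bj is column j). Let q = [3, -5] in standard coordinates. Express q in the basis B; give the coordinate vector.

[q]_B is the unique c with M c = q, where M has columns b1, b2.
System: 0c_1 + 3c_2 = 3, c_1 - 3c_2 = -5; solving gives c_1 = -2, c_2 = 1.
Check: -2b1 + b2 = [3, -5].

[-2, 1]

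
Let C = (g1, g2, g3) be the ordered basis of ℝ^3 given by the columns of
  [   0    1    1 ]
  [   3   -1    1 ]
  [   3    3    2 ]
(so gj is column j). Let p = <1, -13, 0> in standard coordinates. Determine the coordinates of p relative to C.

Write p = c_1 g1 + ... + c_3 g3 and solve for the c_i.
Gaussian elimination on [M | p] yields c = (-2, 4, -3).
Check: -2g1 + 4g2 - 3g3 = <1, -13, 0>.

<-2, 4, -3>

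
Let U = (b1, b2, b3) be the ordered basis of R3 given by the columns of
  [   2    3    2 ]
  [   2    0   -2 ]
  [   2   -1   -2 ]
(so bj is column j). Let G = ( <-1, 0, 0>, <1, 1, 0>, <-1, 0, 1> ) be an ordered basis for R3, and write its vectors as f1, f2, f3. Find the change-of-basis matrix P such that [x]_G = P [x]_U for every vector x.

[[-2, -2, -2], [2, 0, -2], [2, -1, -2]]

Let M have columns bj and N have columns fj. Then for every x, N [x]_G = x = M [x]_U, so P = N^(-1) M.
Since det N = -1, N^(-1) has integer entries; multiplying gives P = [[-2, -2, -2], [2, 0, -2], [2, -1, -2]].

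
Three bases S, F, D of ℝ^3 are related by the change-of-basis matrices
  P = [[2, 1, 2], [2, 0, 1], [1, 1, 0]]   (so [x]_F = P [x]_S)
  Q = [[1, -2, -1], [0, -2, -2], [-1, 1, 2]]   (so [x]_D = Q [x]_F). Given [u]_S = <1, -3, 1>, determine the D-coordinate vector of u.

<-3, -2, -2>

First [u]_F = P [u]_S = <1, 3, -2>.
Then [u]_D = Q [u]_F = <-3, -2, -2>.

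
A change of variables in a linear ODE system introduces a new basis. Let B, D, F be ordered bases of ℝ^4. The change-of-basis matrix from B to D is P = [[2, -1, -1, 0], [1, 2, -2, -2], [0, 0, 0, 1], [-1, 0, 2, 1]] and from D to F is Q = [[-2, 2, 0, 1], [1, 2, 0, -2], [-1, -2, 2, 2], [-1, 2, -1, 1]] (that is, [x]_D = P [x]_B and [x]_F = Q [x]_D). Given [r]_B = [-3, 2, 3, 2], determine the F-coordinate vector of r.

[15, -51, 55, 2]

Apply P to get D-coordinates [-11, -9, 2, 11], then Q to get F-coordinates.
The result is [r]_F = [15, -51, 55, 2].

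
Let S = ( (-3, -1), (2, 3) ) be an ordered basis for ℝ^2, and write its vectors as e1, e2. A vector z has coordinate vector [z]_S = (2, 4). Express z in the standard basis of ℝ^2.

(2, 10)

By definition z = 2e1 + 4e2.
Summing componentwise gives (2, 10).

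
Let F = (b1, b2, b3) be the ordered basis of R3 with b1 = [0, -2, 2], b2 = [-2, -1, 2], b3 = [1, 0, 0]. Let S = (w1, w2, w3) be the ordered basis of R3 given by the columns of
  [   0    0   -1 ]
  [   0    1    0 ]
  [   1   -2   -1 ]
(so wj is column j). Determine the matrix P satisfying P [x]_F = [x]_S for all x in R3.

Column j of P is [bj]_S, since P maps F-coordinates to S-coordinates.
Expressing b1 in S: b1 = -2w1 - 2w2 + 0·w3, so column 1 of P is [-2, -2, 0].
Doing the same for each bj gives P = [[-2, 2, -1], [-2, -1, 0], [0, 2, -1]].

[[-2, 2, -1], [-2, -1, 0], [0, 2, -1]]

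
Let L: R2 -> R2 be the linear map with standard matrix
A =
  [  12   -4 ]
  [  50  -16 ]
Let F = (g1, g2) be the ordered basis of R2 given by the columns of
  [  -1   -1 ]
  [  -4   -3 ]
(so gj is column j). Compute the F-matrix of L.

With P the matrix whose columns are g1, g2, [L]_F = P^(-1) A P.
Column by column: L(g1) = A g1 = (4, 14); its F-coordinates (-2, -2) give column 1.
Continuing for each basis vector yields [L]_F = [[-2, 2], [-2, -2]].

[[-2, 2], [-2, -2]]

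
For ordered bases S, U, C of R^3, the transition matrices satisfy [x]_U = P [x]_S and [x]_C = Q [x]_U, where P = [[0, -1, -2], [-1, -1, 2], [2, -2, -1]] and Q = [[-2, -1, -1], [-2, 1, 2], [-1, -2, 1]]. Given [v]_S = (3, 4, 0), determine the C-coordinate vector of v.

Composing the changes, [v]_C = Q P [v]_S.
Q P = [[-1, 5, 3], [3, -3, 4], [4, 1, -3]]; applying this to (3, 4, 0) gives (17, -3, 16).

(17, -3, 16)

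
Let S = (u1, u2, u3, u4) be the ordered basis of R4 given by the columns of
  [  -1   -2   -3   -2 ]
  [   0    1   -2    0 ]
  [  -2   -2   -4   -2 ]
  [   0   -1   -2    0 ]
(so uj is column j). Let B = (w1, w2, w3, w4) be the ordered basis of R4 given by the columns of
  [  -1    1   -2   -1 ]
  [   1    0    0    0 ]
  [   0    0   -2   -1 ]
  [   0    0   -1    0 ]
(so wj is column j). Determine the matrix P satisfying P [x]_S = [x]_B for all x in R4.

Column j of P is [uj]_B, since P maps S-coordinates to B-coordinates.
Expressing u1 in B: u1 = 0·w1 + w2 + 0·w3 + 2w4, so column 1 of P is <0, 1, 0, 2>.
Doing the same for each uj gives P = [[0, 1, -2, 0], [1, 1, -1, 0], [0, 1, 2, 0], [2, 0, 0, 2]].

[[0, 1, -2, 0], [1, 1, -1, 0], [0, 1, 2, 0], [2, 0, 0, 2]]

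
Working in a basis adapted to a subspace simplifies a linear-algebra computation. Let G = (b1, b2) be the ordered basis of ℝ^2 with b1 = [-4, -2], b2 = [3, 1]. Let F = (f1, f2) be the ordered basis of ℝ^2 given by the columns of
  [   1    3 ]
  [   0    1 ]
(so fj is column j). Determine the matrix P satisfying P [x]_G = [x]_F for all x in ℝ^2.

[[2, 0], [-2, 1]]

Take x = bj: its G-coordinates are the j-th standard unit vector, so P e_j — column j of P — equals [bj]_F.
b1 = 2f1 - 2f2, giving column 1 = [2, -2]; repeating for each j gives P = [[2, 0], [-2, 1]].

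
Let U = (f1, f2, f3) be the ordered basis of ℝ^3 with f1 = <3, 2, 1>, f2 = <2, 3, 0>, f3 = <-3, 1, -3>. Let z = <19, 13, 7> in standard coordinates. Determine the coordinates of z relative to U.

<4, 2, -1>

Write z = c_1 f1 + ... + c_3 f3 and solve for the c_i.
Row-reducing the augmented matrix [M | z] gives c = (4, 2, -1).
Check: 4f1 + 2f2 - f3 = <19, 13, 7>.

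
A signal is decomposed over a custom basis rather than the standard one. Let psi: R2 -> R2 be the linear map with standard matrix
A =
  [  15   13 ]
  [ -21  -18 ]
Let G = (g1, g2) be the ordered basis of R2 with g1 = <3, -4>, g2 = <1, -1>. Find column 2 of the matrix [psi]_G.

Compute psi(g2) = A g2 = <2, -3> in standard coordinates.
Then write this in G-coordinates: solve for y in y_1 g1 + y_2 g2 = <2, -3>.
This gives y = <1, -1>, which is column 2 of [psi]_G.

<1, -1>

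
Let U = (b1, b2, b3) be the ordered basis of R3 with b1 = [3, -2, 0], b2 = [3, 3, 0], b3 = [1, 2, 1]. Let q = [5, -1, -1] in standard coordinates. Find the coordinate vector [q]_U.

[1, 1, -1]

[q]_U is the unique c with M c = q, where M has columns b1, ..., b3.
Solving this 3x3 system gives c = (1, 1, -1).
Check: b1 + b2 - b3 = [5, -1, -1].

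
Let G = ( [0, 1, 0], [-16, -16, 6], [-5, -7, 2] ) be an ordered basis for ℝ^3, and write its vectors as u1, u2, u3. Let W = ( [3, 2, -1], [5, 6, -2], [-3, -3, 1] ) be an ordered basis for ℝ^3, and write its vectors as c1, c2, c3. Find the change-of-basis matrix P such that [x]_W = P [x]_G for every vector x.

Take x = uj: its G-coordinates are the j-th standard unit vector, so P e_j — column j of P — equals [uj]_W.
u1 = -c1 + 0·c2 - c3, giving column 1 = [-1, 0, -1]; repeating for each j gives P = [[-1, -2, 1], [0, -2, -1], [-1, 0, 1]].

[[-1, -2, 1], [0, -2, -1], [-1, 0, 1]]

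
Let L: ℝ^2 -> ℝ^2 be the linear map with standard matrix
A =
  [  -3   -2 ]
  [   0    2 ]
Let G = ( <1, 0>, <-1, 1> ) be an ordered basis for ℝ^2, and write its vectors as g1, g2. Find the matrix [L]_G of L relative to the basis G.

[[-3, 3], [0, 2]]

With P the matrix whose columns are g1, g2, [L]_G = P^(-1) A P.
Column by column: L(g1) = A g1 = <-3, 0>; its G-coordinates <-3, 0> give column 1.
Continuing for each basis vector yields [L]_G = [[-3, 3], [0, 2]].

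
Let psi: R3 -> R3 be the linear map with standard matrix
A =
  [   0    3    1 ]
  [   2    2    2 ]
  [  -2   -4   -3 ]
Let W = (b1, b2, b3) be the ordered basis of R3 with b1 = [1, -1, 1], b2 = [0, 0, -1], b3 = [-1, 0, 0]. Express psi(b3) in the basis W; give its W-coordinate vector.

[2, 0, 2]

Compute psi(b3) = A b3 = [0, -2, 2] in standard coordinates.
Then write this in W-coordinates: solve for y in y_1 b1 + ... + y_3 b3 = [0, -2, 2].
This gives y = [2, 0, 2], which is column 3 of [psi]_W.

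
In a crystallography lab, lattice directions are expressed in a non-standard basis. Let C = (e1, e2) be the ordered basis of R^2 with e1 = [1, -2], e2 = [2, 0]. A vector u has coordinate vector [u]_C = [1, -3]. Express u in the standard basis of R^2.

By definition u = e1 - 3e2.
Summing componentwise gives [-5, -2].

[-5, -2]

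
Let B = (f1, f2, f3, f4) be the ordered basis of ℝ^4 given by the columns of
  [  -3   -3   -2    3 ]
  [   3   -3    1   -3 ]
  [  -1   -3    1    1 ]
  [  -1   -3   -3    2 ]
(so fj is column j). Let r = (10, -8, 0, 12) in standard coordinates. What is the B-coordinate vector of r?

(2, 0, -2, 4)

We seek scalars with c_1 f1 + ... + c_4 f4 = r; equivalently solve M c = r where the columns of M are f1, ..., f4.
Row-reducing the augmented matrix [M | r] gives c = (2, 0, -2, 4).
Check: 2f1 + 0·f2 - 2f3 + 4f4 = (10, -8, 0, 12).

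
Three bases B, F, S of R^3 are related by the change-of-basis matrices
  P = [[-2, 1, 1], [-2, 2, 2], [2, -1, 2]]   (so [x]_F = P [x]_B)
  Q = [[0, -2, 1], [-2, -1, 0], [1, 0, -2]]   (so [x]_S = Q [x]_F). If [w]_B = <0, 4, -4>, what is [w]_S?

<-12, 0, 24>

First [w]_F = P [w]_B = <0, 0, -12>.
Then [w]_S = Q [w]_F = <-12, 0, 24>.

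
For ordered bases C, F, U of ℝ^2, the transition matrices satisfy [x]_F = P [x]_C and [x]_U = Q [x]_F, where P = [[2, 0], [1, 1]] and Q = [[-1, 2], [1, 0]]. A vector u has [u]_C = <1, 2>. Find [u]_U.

Composing the changes, [u]_U = Q P [u]_C.
Q P = [[0, 2], [2, 0]]; applying this to <1, 2> gives <4, 2>.

<4, 2>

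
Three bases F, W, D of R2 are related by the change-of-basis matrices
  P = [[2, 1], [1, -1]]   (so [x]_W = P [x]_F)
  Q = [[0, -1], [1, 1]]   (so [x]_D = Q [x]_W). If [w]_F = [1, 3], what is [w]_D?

Apply P to get W-coordinates [5, -2], then Q to get D-coordinates.
The result is [w]_D = [2, 3].

[2, 3]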